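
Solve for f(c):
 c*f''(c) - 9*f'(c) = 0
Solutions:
 f(c) = C1 + C2*c^10


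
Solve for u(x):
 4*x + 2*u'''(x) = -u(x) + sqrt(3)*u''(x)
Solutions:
 u(x) = C1*exp(x*(3^(2/3)/(-sqrt(3) + sqrt(-3 + (18 - sqrt(3))^2) + 18)^(1/3) + 2*sqrt(3) + 3^(1/3)*(-sqrt(3) + sqrt(-3 + (18 - sqrt(3))^2) + 18)^(1/3))/12)*sin(3^(1/6)*x*(-3^(2/3)*(-sqrt(3) + sqrt(-3 + (18 - sqrt(3))^2) + 18)^(1/3) + 3/(-sqrt(3) + sqrt(-3 + (18 - sqrt(3))^2) + 18)^(1/3))/12) + C2*exp(x*(3^(2/3)/(-sqrt(3) + sqrt(-3 + (18 - sqrt(3))^2) + 18)^(1/3) + 2*sqrt(3) + 3^(1/3)*(-sqrt(3) + sqrt(-3 + (18 - sqrt(3))^2) + 18)^(1/3))/12)*cos(3^(1/6)*x*(-3^(2/3)*(-sqrt(3) + sqrt(-3 + (18 - sqrt(3))^2) + 18)^(1/3) + 3/(-sqrt(3) + sqrt(-3 + (18 - sqrt(3))^2) + 18)^(1/3))/12) + C3*exp(x*(-3^(1/3)*(-sqrt(3) + sqrt(-3 + (18 - sqrt(3))^2) + 18)^(1/3) - 3^(2/3)/(-sqrt(3) + sqrt(-3 + (18 - sqrt(3))^2) + 18)^(1/3) + sqrt(3))/6) - 4*x


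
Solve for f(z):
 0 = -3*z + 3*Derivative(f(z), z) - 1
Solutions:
 f(z) = C1 + z^2/2 + z/3


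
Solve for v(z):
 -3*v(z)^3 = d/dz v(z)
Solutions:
 v(z) = -sqrt(2)*sqrt(-1/(C1 - 3*z))/2
 v(z) = sqrt(2)*sqrt(-1/(C1 - 3*z))/2


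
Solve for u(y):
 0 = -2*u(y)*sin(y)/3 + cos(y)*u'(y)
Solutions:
 u(y) = C1/cos(y)^(2/3)


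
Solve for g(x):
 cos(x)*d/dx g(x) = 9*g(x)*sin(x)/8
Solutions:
 g(x) = C1/cos(x)^(9/8)


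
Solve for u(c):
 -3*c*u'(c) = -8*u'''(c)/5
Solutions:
 u(c) = C1 + Integral(C2*airyai(15^(1/3)*c/2) + C3*airybi(15^(1/3)*c/2), c)


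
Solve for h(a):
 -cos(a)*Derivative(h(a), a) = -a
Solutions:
 h(a) = C1 + Integral(a/cos(a), a)


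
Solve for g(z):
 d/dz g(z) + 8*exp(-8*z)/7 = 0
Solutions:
 g(z) = C1 + exp(-8*z)/7


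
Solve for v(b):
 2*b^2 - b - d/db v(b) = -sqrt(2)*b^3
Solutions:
 v(b) = C1 + sqrt(2)*b^4/4 + 2*b^3/3 - b^2/2


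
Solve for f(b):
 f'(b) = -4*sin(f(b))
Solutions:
 f(b) = -acos((-C1 - exp(8*b))/(C1 - exp(8*b))) + 2*pi
 f(b) = acos((-C1 - exp(8*b))/(C1 - exp(8*b)))


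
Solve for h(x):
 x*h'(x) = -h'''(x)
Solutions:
 h(x) = C1 + Integral(C2*airyai(-x) + C3*airybi(-x), x)


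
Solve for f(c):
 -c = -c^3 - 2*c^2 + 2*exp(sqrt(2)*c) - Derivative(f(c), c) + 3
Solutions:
 f(c) = C1 - c^4/4 - 2*c^3/3 + c^2/2 + 3*c + sqrt(2)*exp(sqrt(2)*c)


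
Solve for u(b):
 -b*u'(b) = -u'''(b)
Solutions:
 u(b) = C1 + Integral(C2*airyai(b) + C3*airybi(b), b)


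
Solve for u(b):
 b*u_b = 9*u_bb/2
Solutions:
 u(b) = C1 + C2*erfi(b/3)


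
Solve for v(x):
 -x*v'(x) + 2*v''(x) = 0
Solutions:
 v(x) = C1 + C2*erfi(x/2)


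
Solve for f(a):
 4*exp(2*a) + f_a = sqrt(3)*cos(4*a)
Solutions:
 f(a) = C1 - 2*exp(2*a) + sqrt(3)*sin(4*a)/4


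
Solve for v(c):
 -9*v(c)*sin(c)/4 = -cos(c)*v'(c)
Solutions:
 v(c) = C1/cos(c)^(9/4)


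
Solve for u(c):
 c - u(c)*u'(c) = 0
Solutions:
 u(c) = -sqrt(C1 + c^2)
 u(c) = sqrt(C1 + c^2)


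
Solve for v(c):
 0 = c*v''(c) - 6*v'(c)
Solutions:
 v(c) = C1 + C2*c^7


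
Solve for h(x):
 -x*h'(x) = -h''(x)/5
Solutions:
 h(x) = C1 + C2*erfi(sqrt(10)*x/2)


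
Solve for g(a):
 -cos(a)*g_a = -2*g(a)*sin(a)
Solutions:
 g(a) = C1/cos(a)^2


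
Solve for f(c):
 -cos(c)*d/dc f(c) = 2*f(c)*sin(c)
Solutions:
 f(c) = C1*cos(c)^2


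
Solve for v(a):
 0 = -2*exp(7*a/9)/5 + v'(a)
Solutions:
 v(a) = C1 + 18*exp(7*a/9)/35


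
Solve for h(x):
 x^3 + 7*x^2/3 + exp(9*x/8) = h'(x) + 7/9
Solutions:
 h(x) = C1 + x^4/4 + 7*x^3/9 - 7*x/9 + 8*exp(9*x/8)/9


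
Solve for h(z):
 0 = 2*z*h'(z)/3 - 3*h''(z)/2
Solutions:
 h(z) = C1 + C2*erfi(sqrt(2)*z/3)


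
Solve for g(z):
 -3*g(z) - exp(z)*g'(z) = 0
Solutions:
 g(z) = C1*exp(3*exp(-z))


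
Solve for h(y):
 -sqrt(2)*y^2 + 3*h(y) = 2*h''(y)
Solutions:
 h(y) = C1*exp(-sqrt(6)*y/2) + C2*exp(sqrt(6)*y/2) + sqrt(2)*y^2/3 + 4*sqrt(2)/9


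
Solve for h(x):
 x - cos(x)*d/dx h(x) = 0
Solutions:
 h(x) = C1 + Integral(x/cos(x), x)


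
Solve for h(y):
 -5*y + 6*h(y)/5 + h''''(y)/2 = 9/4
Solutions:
 h(y) = 25*y/6 + (C1*sin(3^(1/4)*5^(3/4)*y/5) + C2*cos(3^(1/4)*5^(3/4)*y/5))*exp(-3^(1/4)*5^(3/4)*y/5) + (C3*sin(3^(1/4)*5^(3/4)*y/5) + C4*cos(3^(1/4)*5^(3/4)*y/5))*exp(3^(1/4)*5^(3/4)*y/5) + 15/8


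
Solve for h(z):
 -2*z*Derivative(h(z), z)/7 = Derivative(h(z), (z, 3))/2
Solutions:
 h(z) = C1 + Integral(C2*airyai(-14^(2/3)*z/7) + C3*airybi(-14^(2/3)*z/7), z)


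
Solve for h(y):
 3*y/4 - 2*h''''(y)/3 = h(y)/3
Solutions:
 h(y) = 9*y/4 + (C1*sin(2^(1/4)*y/2) + C2*cos(2^(1/4)*y/2))*exp(-2^(1/4)*y/2) + (C3*sin(2^(1/4)*y/2) + C4*cos(2^(1/4)*y/2))*exp(2^(1/4)*y/2)


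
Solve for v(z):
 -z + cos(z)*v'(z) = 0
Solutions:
 v(z) = C1 + Integral(z/cos(z), z)


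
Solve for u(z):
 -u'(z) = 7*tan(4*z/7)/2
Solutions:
 u(z) = C1 + 49*log(cos(4*z/7))/8


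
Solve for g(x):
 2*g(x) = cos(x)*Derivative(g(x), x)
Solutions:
 g(x) = C1*(sin(x) + 1)/(sin(x) - 1)


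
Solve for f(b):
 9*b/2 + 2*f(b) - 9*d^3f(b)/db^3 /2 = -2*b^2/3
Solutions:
 f(b) = C3*exp(2^(2/3)*3^(1/3)*b/3) - b^2/3 - 9*b/4 + (C1*sin(2^(2/3)*3^(5/6)*b/6) + C2*cos(2^(2/3)*3^(5/6)*b/6))*exp(-2^(2/3)*3^(1/3)*b/6)


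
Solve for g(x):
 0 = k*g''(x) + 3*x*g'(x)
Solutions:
 g(x) = C1 + C2*sqrt(k)*erf(sqrt(6)*x*sqrt(1/k)/2)


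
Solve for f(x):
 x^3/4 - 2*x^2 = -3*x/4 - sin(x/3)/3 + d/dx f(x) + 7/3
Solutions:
 f(x) = C1 + x^4/16 - 2*x^3/3 + 3*x^2/8 - 7*x/3 - cos(x/3)


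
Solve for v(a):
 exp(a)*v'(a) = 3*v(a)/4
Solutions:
 v(a) = C1*exp(-3*exp(-a)/4)


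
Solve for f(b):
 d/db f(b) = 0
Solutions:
 f(b) = C1


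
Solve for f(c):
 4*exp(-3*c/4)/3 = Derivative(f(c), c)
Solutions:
 f(c) = C1 - 16*exp(-3*c/4)/9


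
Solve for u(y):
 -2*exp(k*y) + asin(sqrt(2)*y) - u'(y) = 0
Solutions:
 u(y) = C1 + y*asin(sqrt(2)*y) + sqrt(2)*sqrt(1 - 2*y^2)/2 - 2*Piecewise((exp(k*y)/k, Ne(k, 0)), (y, True))


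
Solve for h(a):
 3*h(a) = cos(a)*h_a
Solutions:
 h(a) = C1*(sin(a) + 1)^(3/2)/(sin(a) - 1)^(3/2)


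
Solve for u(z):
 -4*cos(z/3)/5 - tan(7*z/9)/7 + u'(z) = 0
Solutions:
 u(z) = C1 - 9*log(cos(7*z/9))/49 + 12*sin(z/3)/5


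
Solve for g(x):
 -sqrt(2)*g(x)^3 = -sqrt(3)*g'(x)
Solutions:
 g(x) = -sqrt(6)*sqrt(-1/(C1 + sqrt(6)*x))/2
 g(x) = sqrt(6)*sqrt(-1/(C1 + sqrt(6)*x))/2


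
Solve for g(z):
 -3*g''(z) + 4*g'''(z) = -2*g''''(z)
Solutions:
 g(z) = C1 + C2*z + C3*exp(-z*(1 + sqrt(10)/2)) + C4*exp(z*(-1 + sqrt(10)/2))


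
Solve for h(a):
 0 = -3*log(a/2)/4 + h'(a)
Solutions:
 h(a) = C1 + 3*a*log(a)/4 - 3*a/4 - 3*a*log(2)/4


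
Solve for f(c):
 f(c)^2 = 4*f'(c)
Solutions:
 f(c) = -4/(C1 + c)


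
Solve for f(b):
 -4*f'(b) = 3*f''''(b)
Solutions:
 f(b) = C1 + C4*exp(-6^(2/3)*b/3) + (C2*sin(2^(2/3)*3^(1/6)*b/2) + C3*cos(2^(2/3)*3^(1/6)*b/2))*exp(6^(2/3)*b/6)


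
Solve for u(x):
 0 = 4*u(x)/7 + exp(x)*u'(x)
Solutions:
 u(x) = C1*exp(4*exp(-x)/7)


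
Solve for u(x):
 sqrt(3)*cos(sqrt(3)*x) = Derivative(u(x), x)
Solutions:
 u(x) = C1 + sin(sqrt(3)*x)


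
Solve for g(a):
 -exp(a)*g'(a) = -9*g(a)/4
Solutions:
 g(a) = C1*exp(-9*exp(-a)/4)


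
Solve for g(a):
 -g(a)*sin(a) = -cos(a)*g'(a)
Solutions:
 g(a) = C1/cos(a)


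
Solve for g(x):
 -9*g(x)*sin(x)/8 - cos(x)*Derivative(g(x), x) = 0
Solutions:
 g(x) = C1*cos(x)^(9/8)


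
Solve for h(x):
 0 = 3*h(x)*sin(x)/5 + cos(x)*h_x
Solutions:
 h(x) = C1*cos(x)^(3/5)


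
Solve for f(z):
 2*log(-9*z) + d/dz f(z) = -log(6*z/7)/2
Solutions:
 f(z) = C1 - 5*z*log(z)/2 + z*(-log(486) + log(42)/2 + 5/2 - 2*I*pi)


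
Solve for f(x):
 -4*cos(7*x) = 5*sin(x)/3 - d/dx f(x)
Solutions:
 f(x) = C1 + 4*sin(7*x)/7 - 5*cos(x)/3


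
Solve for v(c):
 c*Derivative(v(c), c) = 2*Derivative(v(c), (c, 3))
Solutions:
 v(c) = C1 + Integral(C2*airyai(2^(2/3)*c/2) + C3*airybi(2^(2/3)*c/2), c)


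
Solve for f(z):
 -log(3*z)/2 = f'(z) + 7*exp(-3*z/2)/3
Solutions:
 f(z) = C1 - z*log(z)/2 + z*(1 - log(3))/2 + 14*exp(-3*z/2)/9


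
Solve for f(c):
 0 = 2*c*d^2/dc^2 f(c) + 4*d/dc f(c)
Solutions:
 f(c) = C1 + C2/c


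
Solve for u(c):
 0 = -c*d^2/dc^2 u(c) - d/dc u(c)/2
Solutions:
 u(c) = C1 + C2*sqrt(c)


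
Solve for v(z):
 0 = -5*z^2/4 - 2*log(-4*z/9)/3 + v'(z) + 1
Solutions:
 v(z) = C1 + 5*z^3/12 + 2*z*log(-z)/3 + z*(-5 - 4*log(3) + 4*log(2))/3


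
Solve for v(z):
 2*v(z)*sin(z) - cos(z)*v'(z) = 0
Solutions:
 v(z) = C1/cos(z)^2


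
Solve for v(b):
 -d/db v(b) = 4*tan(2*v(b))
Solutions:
 v(b) = -asin(C1*exp(-8*b))/2 + pi/2
 v(b) = asin(C1*exp(-8*b))/2


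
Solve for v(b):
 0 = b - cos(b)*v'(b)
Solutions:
 v(b) = C1 + Integral(b/cos(b), b)


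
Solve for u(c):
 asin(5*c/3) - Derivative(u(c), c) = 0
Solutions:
 u(c) = C1 + c*asin(5*c/3) + sqrt(9 - 25*c^2)/5


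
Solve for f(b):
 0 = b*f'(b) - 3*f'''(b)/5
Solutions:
 f(b) = C1 + Integral(C2*airyai(3^(2/3)*5^(1/3)*b/3) + C3*airybi(3^(2/3)*5^(1/3)*b/3), b)


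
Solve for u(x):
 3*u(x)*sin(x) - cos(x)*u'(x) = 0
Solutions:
 u(x) = C1/cos(x)^3


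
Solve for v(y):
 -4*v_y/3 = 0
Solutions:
 v(y) = C1


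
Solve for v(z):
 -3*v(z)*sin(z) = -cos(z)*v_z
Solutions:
 v(z) = C1/cos(z)^3


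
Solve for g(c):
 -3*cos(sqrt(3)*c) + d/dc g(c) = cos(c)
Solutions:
 g(c) = C1 + sin(c) + sqrt(3)*sin(sqrt(3)*c)


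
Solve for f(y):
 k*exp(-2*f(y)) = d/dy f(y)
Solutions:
 f(y) = log(-sqrt(C1 + 2*k*y))
 f(y) = log(C1 + 2*k*y)/2


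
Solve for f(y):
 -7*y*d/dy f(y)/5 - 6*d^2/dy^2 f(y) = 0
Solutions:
 f(y) = C1 + C2*erf(sqrt(105)*y/30)


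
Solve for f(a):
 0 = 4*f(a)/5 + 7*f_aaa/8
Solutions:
 f(a) = C3*exp(-2*70^(2/3)*a/35) + (C1*sin(sqrt(3)*70^(2/3)*a/35) + C2*cos(sqrt(3)*70^(2/3)*a/35))*exp(70^(2/3)*a/35)


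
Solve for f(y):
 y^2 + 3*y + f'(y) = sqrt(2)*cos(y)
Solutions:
 f(y) = C1 - y^3/3 - 3*y^2/2 + sqrt(2)*sin(y)


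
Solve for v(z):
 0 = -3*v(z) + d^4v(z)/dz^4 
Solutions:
 v(z) = C1*exp(-3^(1/4)*z) + C2*exp(3^(1/4)*z) + C3*sin(3^(1/4)*z) + C4*cos(3^(1/4)*z)


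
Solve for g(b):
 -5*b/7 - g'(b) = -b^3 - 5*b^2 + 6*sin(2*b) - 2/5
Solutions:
 g(b) = C1 + b^4/4 + 5*b^3/3 - 5*b^2/14 + 2*b/5 + 3*cos(2*b)


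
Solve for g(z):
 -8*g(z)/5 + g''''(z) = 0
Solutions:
 g(z) = C1*exp(-10^(3/4)*z/5) + C2*exp(10^(3/4)*z/5) + C3*sin(10^(3/4)*z/5) + C4*cos(10^(3/4)*z/5)


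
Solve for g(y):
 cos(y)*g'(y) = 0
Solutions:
 g(y) = C1


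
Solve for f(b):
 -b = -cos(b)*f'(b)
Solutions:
 f(b) = C1 + Integral(b/cos(b), b)


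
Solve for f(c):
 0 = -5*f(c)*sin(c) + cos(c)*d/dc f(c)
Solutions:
 f(c) = C1/cos(c)^5


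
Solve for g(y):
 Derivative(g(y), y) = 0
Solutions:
 g(y) = C1


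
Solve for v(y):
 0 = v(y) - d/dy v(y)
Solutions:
 v(y) = C1*exp(y)


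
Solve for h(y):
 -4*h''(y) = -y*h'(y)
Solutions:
 h(y) = C1 + C2*erfi(sqrt(2)*y/4)


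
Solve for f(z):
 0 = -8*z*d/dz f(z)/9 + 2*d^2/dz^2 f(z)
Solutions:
 f(z) = C1 + C2*erfi(sqrt(2)*z/3)


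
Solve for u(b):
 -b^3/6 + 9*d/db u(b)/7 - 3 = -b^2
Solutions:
 u(b) = C1 + 7*b^4/216 - 7*b^3/27 + 7*b/3


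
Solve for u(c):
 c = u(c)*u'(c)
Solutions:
 u(c) = -sqrt(C1 + c^2)
 u(c) = sqrt(C1 + c^2)


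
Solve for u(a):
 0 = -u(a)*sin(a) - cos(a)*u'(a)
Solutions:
 u(a) = C1*cos(a)


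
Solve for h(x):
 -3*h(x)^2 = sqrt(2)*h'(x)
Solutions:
 h(x) = 2/(C1 + 3*sqrt(2)*x)


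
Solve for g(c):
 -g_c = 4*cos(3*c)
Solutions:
 g(c) = C1 - 4*sin(3*c)/3


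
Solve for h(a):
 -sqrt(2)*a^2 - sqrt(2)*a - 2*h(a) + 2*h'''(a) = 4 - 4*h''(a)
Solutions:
 h(a) = C1*exp(-a) + C2*exp(a*(-1 + sqrt(5))/2) + C3*exp(-a*(1 + sqrt(5))/2) - sqrt(2)*a^2/2 - sqrt(2)*a/2 - 2*sqrt(2) - 2


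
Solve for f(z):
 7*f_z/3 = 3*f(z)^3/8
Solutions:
 f(z) = -2*sqrt(7)*sqrt(-1/(C1 + 9*z))
 f(z) = 2*sqrt(7)*sqrt(-1/(C1 + 9*z))


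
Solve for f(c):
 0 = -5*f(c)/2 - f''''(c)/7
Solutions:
 f(c) = (C1*sin(70^(1/4)*c/2) + C2*cos(70^(1/4)*c/2))*exp(-70^(1/4)*c/2) + (C3*sin(70^(1/4)*c/2) + C4*cos(70^(1/4)*c/2))*exp(70^(1/4)*c/2)


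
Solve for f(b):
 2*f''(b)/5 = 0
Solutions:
 f(b) = C1 + C2*b


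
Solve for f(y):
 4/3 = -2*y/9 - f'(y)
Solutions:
 f(y) = C1 - y^2/9 - 4*y/3


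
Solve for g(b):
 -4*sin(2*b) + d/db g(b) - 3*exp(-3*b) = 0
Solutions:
 g(b) = C1 - 2*cos(2*b) - exp(-3*b)


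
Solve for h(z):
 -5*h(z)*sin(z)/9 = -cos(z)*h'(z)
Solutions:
 h(z) = C1/cos(z)^(5/9)


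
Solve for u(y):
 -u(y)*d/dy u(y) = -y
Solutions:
 u(y) = -sqrt(C1 + y^2)
 u(y) = sqrt(C1 + y^2)


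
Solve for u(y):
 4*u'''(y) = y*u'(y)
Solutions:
 u(y) = C1 + Integral(C2*airyai(2^(1/3)*y/2) + C3*airybi(2^(1/3)*y/2), y)


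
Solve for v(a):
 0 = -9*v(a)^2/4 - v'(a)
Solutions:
 v(a) = 4/(C1 + 9*a)


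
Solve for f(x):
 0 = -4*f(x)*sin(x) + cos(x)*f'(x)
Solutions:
 f(x) = C1/cos(x)^4


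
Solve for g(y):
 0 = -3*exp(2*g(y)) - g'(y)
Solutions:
 g(y) = log(-sqrt(-1/(C1 - 3*y))) - log(2)/2
 g(y) = log(-1/(C1 - 3*y))/2 - log(2)/2


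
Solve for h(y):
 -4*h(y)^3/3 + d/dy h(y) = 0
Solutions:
 h(y) = -sqrt(6)*sqrt(-1/(C1 + 4*y))/2
 h(y) = sqrt(6)*sqrt(-1/(C1 + 4*y))/2


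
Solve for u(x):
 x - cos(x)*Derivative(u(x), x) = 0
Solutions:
 u(x) = C1 + Integral(x/cos(x), x)


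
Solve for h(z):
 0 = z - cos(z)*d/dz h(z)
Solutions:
 h(z) = C1 + Integral(z/cos(z), z)


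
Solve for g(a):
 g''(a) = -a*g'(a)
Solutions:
 g(a) = C1 + C2*erf(sqrt(2)*a/2)


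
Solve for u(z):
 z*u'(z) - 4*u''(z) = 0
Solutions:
 u(z) = C1 + C2*erfi(sqrt(2)*z/4)


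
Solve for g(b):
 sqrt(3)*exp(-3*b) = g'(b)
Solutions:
 g(b) = C1 - sqrt(3)*exp(-3*b)/3


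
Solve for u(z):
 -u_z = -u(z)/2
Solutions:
 u(z) = C1*exp(z/2)


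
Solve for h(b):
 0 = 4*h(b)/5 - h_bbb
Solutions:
 h(b) = C3*exp(10^(2/3)*b/5) + (C1*sin(10^(2/3)*sqrt(3)*b/10) + C2*cos(10^(2/3)*sqrt(3)*b/10))*exp(-10^(2/3)*b/10)


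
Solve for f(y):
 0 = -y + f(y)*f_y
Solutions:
 f(y) = -sqrt(C1 + y^2)
 f(y) = sqrt(C1 + y^2)


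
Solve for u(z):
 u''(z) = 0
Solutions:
 u(z) = C1 + C2*z


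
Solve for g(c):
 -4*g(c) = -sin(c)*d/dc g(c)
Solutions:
 g(c) = C1*(cos(c)^2 - 2*cos(c) + 1)/(cos(c)^2 + 2*cos(c) + 1)


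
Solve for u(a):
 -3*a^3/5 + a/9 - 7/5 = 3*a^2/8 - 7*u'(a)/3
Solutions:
 u(a) = C1 + 9*a^4/140 + 3*a^3/56 - a^2/42 + 3*a/5


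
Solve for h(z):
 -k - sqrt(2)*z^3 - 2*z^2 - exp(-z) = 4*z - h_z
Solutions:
 h(z) = C1 + k*z + sqrt(2)*z^4/4 + 2*z^3/3 + 2*z^2 - exp(-z)


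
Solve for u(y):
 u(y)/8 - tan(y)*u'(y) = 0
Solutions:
 u(y) = C1*sin(y)^(1/8)


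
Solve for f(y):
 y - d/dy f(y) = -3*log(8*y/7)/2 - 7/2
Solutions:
 f(y) = C1 + y^2/2 + 3*y*log(y)/2 - 2*y*log(7) + y*log(14)/2 + 2*y + 4*y*log(2)


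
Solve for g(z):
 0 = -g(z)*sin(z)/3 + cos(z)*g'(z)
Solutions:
 g(z) = C1/cos(z)^(1/3)


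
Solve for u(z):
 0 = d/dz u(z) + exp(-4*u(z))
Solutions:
 u(z) = log(-I*(C1 - 4*z)^(1/4))
 u(z) = log(I*(C1 - 4*z)^(1/4))
 u(z) = log(-(C1 - 4*z)^(1/4))
 u(z) = log(C1 - 4*z)/4


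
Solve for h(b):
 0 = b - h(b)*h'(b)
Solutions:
 h(b) = -sqrt(C1 + b^2)
 h(b) = sqrt(C1 + b^2)


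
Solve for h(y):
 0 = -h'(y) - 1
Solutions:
 h(y) = C1 - y


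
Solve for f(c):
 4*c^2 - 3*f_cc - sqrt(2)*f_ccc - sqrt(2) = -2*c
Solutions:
 f(c) = C1 + C2*c + C3*exp(-3*sqrt(2)*c/2) + c^4/9 + c^3*(3 - 4*sqrt(2))/27 + c^2*(16 - 15*sqrt(2))/54


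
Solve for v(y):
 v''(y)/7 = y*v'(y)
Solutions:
 v(y) = C1 + C2*erfi(sqrt(14)*y/2)


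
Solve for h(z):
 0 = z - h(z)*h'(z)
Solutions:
 h(z) = -sqrt(C1 + z^2)
 h(z) = sqrt(C1 + z^2)


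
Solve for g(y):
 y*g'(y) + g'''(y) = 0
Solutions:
 g(y) = C1 + Integral(C2*airyai(-y) + C3*airybi(-y), y)


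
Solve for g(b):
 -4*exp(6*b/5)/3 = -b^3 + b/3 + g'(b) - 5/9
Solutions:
 g(b) = C1 + b^4/4 - b^2/6 + 5*b/9 - 10*exp(6*b/5)/9


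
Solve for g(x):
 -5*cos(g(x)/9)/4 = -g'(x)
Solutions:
 -5*x/4 - 9*log(sin(g(x)/9) - 1)/2 + 9*log(sin(g(x)/9) + 1)/2 = C1


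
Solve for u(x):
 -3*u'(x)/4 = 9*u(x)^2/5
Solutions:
 u(x) = 5/(C1 + 12*x)


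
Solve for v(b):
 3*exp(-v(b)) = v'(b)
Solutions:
 v(b) = log(C1 + 3*b)


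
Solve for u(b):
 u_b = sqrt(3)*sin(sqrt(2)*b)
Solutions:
 u(b) = C1 - sqrt(6)*cos(sqrt(2)*b)/2


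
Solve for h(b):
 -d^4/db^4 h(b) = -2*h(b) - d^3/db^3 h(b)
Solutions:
 h(b) = C1*exp(b*(-(17 + 3*sqrt(33))^(1/3) + 2/(17 + 3*sqrt(33))^(1/3) + 4)/6)*sin(sqrt(3)*b*(2/(17 + 3*sqrt(33))^(1/3) + (17 + 3*sqrt(33))^(1/3))/6) + C2*exp(b*(-(17 + 3*sqrt(33))^(1/3) + 2/(17 + 3*sqrt(33))^(1/3) + 4)/6)*cos(sqrt(3)*b*(2/(17 + 3*sqrt(33))^(1/3) + (17 + 3*sqrt(33))^(1/3))/6) + C3*exp(-b) + C4*exp(b*(-2/(17 + 3*sqrt(33))^(1/3) + 2 + (17 + 3*sqrt(33))^(1/3))/3)


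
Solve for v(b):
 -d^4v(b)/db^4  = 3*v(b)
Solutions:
 v(b) = (C1*sin(sqrt(2)*3^(1/4)*b/2) + C2*cos(sqrt(2)*3^(1/4)*b/2))*exp(-sqrt(2)*3^(1/4)*b/2) + (C3*sin(sqrt(2)*3^(1/4)*b/2) + C4*cos(sqrt(2)*3^(1/4)*b/2))*exp(sqrt(2)*3^(1/4)*b/2)


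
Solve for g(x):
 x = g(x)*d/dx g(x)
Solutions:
 g(x) = -sqrt(C1 + x^2)
 g(x) = sqrt(C1 + x^2)


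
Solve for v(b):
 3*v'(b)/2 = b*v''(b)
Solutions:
 v(b) = C1 + C2*b^(5/2)


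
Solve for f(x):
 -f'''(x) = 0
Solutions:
 f(x) = C1 + C2*x + C3*x^2


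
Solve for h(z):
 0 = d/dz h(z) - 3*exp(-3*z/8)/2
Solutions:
 h(z) = C1 - 4*exp(-3*z/8)


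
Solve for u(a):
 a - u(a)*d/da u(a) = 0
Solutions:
 u(a) = -sqrt(C1 + a^2)
 u(a) = sqrt(C1 + a^2)


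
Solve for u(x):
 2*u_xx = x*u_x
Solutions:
 u(x) = C1 + C2*erfi(x/2)


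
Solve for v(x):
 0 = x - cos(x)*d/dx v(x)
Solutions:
 v(x) = C1 + Integral(x/cos(x), x)


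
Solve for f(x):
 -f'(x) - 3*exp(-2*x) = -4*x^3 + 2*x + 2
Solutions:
 f(x) = C1 + x^4 - x^2 - 2*x + 3*exp(-2*x)/2


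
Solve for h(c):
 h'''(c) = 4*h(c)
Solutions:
 h(c) = C3*exp(2^(2/3)*c) + (C1*sin(2^(2/3)*sqrt(3)*c/2) + C2*cos(2^(2/3)*sqrt(3)*c/2))*exp(-2^(2/3)*c/2)


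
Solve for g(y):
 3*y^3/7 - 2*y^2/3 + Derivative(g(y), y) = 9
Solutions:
 g(y) = C1 - 3*y^4/28 + 2*y^3/9 + 9*y


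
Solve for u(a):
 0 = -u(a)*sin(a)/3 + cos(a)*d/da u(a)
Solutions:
 u(a) = C1/cos(a)^(1/3)


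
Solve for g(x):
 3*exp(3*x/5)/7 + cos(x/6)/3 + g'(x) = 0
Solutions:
 g(x) = C1 - 5*exp(3*x/5)/7 - 2*sin(x/6)


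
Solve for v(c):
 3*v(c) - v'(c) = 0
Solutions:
 v(c) = C1*exp(3*c)


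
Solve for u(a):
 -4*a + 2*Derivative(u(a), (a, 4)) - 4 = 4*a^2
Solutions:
 u(a) = C1 + C2*a + C3*a^2 + C4*a^3 + a^6/180 + a^5/60 + a^4/12


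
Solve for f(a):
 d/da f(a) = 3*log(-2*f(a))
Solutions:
 -Integral(1/(log(-_y) + log(2)), (_y, f(a)))/3 = C1 - a


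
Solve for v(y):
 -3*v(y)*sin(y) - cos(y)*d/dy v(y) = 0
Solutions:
 v(y) = C1*cos(y)^3


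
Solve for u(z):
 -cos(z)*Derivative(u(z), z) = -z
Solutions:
 u(z) = C1 + Integral(z/cos(z), z)


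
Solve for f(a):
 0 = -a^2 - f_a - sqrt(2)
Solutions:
 f(a) = C1 - a^3/3 - sqrt(2)*a


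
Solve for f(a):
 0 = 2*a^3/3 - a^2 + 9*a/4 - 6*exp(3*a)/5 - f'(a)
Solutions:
 f(a) = C1 + a^4/6 - a^3/3 + 9*a^2/8 - 2*exp(3*a)/5


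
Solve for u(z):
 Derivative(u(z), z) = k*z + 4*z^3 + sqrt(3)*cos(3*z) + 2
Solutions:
 u(z) = C1 + k*z^2/2 + z^4 + 2*z + sqrt(3)*sin(3*z)/3


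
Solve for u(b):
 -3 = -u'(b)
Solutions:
 u(b) = C1 + 3*b


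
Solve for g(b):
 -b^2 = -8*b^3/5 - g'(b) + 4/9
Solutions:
 g(b) = C1 - 2*b^4/5 + b^3/3 + 4*b/9


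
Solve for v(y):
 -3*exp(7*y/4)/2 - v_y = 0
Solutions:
 v(y) = C1 - 6*exp(7*y/4)/7


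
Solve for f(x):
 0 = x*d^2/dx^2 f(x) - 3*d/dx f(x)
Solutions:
 f(x) = C1 + C2*x^4


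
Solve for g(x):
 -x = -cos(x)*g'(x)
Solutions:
 g(x) = C1 + Integral(x/cos(x), x)


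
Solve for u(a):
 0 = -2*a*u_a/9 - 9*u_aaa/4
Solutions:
 u(a) = C1 + Integral(C2*airyai(-2*3^(2/3)*a/9) + C3*airybi(-2*3^(2/3)*a/9), a)


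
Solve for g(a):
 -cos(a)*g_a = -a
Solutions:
 g(a) = C1 + Integral(a/cos(a), a)


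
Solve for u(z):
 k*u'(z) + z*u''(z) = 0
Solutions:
 u(z) = C1 + z^(1 - re(k))*(C2*sin(log(z)*Abs(im(k))) + C3*cos(log(z)*im(k)))


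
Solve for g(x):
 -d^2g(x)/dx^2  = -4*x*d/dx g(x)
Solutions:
 g(x) = C1 + C2*erfi(sqrt(2)*x)


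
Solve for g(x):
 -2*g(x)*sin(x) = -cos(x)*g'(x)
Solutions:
 g(x) = C1/cos(x)^2


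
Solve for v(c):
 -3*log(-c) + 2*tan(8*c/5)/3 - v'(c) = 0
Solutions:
 v(c) = C1 - 3*c*log(-c) + 3*c - 5*log(cos(8*c/5))/12


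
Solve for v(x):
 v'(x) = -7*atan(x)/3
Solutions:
 v(x) = C1 - 7*x*atan(x)/3 + 7*log(x^2 + 1)/6


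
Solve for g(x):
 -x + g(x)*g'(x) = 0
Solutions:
 g(x) = -sqrt(C1 + x^2)
 g(x) = sqrt(C1 + x^2)


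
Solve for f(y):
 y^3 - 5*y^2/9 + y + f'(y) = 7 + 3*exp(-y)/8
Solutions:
 f(y) = C1 - y^4/4 + 5*y^3/27 - y^2/2 + 7*y - 3*exp(-y)/8


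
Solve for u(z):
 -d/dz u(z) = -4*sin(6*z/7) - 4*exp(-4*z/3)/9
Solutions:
 u(z) = C1 - 14*cos(6*z/7)/3 - exp(-4*z/3)/3


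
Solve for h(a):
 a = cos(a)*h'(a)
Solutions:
 h(a) = C1 + Integral(a/cos(a), a)


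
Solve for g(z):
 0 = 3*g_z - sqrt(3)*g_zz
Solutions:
 g(z) = C1 + C2*exp(sqrt(3)*z)


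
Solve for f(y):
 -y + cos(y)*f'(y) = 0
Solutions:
 f(y) = C1 + Integral(y/cos(y), y)


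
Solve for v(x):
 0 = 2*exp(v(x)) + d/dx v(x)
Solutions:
 v(x) = log(1/(C1 + 2*x))


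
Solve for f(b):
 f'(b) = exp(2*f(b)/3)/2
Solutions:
 f(b) = 3*log(-sqrt(-1/(C1 + b))) + 3*log(3)/2
 f(b) = 3*log(-1/(C1 + b))/2 + 3*log(3)/2


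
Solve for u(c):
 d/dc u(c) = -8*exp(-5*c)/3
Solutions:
 u(c) = C1 + 8*exp(-5*c)/15


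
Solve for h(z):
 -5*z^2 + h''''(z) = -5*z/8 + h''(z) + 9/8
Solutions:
 h(z) = C1 + C2*z + C3*exp(-z) + C4*exp(z) - 5*z^4/12 + 5*z^3/48 - 89*z^2/16


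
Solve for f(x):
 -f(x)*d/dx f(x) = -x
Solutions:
 f(x) = -sqrt(C1 + x^2)
 f(x) = sqrt(C1 + x^2)


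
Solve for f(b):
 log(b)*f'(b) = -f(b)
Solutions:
 f(b) = C1*exp(-li(b))


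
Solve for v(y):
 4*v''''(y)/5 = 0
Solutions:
 v(y) = C1 + C2*y + C3*y^2 + C4*y^3


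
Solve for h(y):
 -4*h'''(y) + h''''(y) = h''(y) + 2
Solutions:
 h(y) = C1 + C2*y + C3*exp(y*(2 - sqrt(5))) + C4*exp(y*(2 + sqrt(5))) - y^2


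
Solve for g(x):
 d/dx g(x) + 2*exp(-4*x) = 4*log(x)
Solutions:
 g(x) = C1 + 4*x*log(x) - 4*x + exp(-4*x)/2


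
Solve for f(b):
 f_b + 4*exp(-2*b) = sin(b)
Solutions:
 f(b) = C1 - cos(b) + 2*exp(-2*b)


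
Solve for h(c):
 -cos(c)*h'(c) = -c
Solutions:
 h(c) = C1 + Integral(c/cos(c), c)


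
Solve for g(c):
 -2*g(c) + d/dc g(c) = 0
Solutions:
 g(c) = C1*exp(2*c)


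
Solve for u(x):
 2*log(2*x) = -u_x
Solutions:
 u(x) = C1 - 2*x*log(x) - x*log(4) + 2*x


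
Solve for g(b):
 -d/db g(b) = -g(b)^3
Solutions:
 g(b) = -sqrt(2)*sqrt(-1/(C1 + b))/2
 g(b) = sqrt(2)*sqrt(-1/(C1 + b))/2


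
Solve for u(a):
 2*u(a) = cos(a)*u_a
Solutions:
 u(a) = C1*(sin(a) + 1)/(sin(a) - 1)


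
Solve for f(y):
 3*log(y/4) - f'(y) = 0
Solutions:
 f(y) = C1 + 3*y*log(y) - y*log(64) - 3*y


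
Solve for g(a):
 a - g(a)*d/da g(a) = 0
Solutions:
 g(a) = -sqrt(C1 + a^2)
 g(a) = sqrt(C1 + a^2)


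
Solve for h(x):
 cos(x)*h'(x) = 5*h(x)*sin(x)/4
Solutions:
 h(x) = C1/cos(x)^(5/4)


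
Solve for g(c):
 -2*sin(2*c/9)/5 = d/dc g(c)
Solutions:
 g(c) = C1 + 9*cos(2*c/9)/5


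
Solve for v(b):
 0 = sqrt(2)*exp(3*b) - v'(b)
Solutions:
 v(b) = C1 + sqrt(2)*exp(3*b)/3


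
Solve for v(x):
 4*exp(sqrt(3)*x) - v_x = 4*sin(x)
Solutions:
 v(x) = C1 + 4*sqrt(3)*exp(sqrt(3)*x)/3 + 4*cos(x)


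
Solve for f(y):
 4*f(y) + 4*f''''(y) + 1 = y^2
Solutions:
 f(y) = y^2/4 + (C1*sin(sqrt(2)*y/2) + C2*cos(sqrt(2)*y/2))*exp(-sqrt(2)*y/2) + (C3*sin(sqrt(2)*y/2) + C4*cos(sqrt(2)*y/2))*exp(sqrt(2)*y/2) - 1/4


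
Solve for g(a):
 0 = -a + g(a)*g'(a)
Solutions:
 g(a) = -sqrt(C1 + a^2)
 g(a) = sqrt(C1 + a^2)


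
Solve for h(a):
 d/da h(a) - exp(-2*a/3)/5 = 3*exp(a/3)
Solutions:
 h(a) = C1 + 9*exp(a/3) - 3*exp(-2*a/3)/10


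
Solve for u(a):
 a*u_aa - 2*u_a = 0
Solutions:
 u(a) = C1 + C2*a^3


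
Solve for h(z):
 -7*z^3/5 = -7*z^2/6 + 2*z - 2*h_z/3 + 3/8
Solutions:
 h(z) = C1 + 21*z^4/40 - 7*z^3/12 + 3*z^2/2 + 9*z/16


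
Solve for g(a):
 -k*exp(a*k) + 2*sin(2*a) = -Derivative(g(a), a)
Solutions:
 g(a) = C1 + exp(a*k) + cos(2*a)


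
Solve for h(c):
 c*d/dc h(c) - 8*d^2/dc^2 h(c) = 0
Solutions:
 h(c) = C1 + C2*erfi(c/4)


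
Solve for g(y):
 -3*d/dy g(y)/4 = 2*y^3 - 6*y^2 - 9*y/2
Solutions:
 g(y) = C1 - 2*y^4/3 + 8*y^3/3 + 3*y^2


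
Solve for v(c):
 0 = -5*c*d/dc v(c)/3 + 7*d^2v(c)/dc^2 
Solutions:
 v(c) = C1 + C2*erfi(sqrt(210)*c/42)


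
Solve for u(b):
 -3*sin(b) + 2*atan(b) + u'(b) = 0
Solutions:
 u(b) = C1 - 2*b*atan(b) + log(b^2 + 1) - 3*cos(b)


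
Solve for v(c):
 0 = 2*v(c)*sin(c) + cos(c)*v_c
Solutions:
 v(c) = C1*cos(c)^2


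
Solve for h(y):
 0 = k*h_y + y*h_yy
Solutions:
 h(y) = C1 + y^(1 - re(k))*(C2*sin(log(y)*Abs(im(k))) + C3*cos(log(y)*im(k)))


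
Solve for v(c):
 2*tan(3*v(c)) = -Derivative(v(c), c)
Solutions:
 v(c) = -asin(C1*exp(-6*c))/3 + pi/3
 v(c) = asin(C1*exp(-6*c))/3


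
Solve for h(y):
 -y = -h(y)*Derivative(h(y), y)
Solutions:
 h(y) = -sqrt(C1 + y^2)
 h(y) = sqrt(C1 + y^2)


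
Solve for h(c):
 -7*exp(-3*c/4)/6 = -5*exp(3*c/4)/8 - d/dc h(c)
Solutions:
 h(c) = C1 - 5*exp(3*c/4)/6 - 14*exp(-3*c/4)/9


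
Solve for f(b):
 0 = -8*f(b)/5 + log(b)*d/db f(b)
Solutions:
 f(b) = C1*exp(8*li(b)/5)


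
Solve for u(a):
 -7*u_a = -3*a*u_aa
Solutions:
 u(a) = C1 + C2*a^(10/3)


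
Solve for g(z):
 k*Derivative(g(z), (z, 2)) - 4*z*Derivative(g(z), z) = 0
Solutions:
 g(z) = C1 + C2*erf(sqrt(2)*z*sqrt(-1/k))/sqrt(-1/k)


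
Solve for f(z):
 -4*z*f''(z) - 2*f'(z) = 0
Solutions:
 f(z) = C1 + C2*sqrt(z)


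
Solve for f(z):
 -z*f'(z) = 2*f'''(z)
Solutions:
 f(z) = C1 + Integral(C2*airyai(-2^(2/3)*z/2) + C3*airybi(-2^(2/3)*z/2), z)


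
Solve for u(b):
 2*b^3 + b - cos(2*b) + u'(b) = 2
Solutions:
 u(b) = C1 - b^4/2 - b^2/2 + 2*b + sin(2*b)/2


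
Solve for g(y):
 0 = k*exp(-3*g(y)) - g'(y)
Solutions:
 g(y) = log(C1 + 3*k*y)/3
 g(y) = log((-3^(1/3) - 3^(5/6)*I)*(C1 + k*y)^(1/3)/2)
 g(y) = log((-3^(1/3) + 3^(5/6)*I)*(C1 + k*y)^(1/3)/2)


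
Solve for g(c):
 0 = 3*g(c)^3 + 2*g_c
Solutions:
 g(c) = -sqrt(-1/(C1 - 3*c))
 g(c) = sqrt(-1/(C1 - 3*c))


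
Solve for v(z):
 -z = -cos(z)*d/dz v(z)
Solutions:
 v(z) = C1 + Integral(z/cos(z), z)


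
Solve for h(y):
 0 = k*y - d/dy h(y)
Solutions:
 h(y) = C1 + k*y^2/2


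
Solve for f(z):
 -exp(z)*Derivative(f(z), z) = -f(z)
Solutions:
 f(z) = C1*exp(-exp(-z))


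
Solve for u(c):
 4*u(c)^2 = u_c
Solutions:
 u(c) = -1/(C1 + 4*c)


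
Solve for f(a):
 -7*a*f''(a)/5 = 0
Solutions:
 f(a) = C1 + C2*a


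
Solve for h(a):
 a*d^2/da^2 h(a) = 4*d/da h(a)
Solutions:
 h(a) = C1 + C2*a^5


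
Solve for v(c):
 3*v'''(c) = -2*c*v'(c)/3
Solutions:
 v(c) = C1 + Integral(C2*airyai(-6^(1/3)*c/3) + C3*airybi(-6^(1/3)*c/3), c)


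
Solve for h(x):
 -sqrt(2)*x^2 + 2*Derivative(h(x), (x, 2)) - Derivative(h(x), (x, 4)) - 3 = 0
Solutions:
 h(x) = C1 + C2*x + C3*exp(-sqrt(2)*x) + C4*exp(sqrt(2)*x) + sqrt(2)*x^4/24 + x^2*(sqrt(2) + 3)/4


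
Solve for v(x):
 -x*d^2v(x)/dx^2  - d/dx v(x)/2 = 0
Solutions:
 v(x) = C1 + C2*sqrt(x)


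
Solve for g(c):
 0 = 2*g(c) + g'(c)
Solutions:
 g(c) = C1*exp(-2*c)


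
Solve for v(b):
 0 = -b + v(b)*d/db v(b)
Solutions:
 v(b) = -sqrt(C1 + b^2)
 v(b) = sqrt(C1 + b^2)


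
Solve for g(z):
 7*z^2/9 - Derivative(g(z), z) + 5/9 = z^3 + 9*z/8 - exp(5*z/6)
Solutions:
 g(z) = C1 - z^4/4 + 7*z^3/27 - 9*z^2/16 + 5*z/9 + 6*exp(5*z/6)/5


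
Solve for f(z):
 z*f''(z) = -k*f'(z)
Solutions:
 f(z) = C1 + z^(1 - re(k))*(C2*sin(log(z)*Abs(im(k))) + C3*cos(log(z)*im(k)))


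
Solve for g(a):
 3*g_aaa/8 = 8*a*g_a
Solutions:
 g(a) = C1 + Integral(C2*airyai(4*3^(2/3)*a/3) + C3*airybi(4*3^(2/3)*a/3), a)


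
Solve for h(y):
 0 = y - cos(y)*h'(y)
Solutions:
 h(y) = C1 + Integral(y/cos(y), y)


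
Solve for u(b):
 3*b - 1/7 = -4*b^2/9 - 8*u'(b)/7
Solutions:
 u(b) = C1 - 7*b^3/54 - 21*b^2/16 + b/8


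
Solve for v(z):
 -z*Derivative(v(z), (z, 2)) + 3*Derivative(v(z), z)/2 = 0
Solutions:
 v(z) = C1 + C2*z^(5/2)


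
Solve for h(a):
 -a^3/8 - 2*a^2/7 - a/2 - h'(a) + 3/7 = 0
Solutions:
 h(a) = C1 - a^4/32 - 2*a^3/21 - a^2/4 + 3*a/7


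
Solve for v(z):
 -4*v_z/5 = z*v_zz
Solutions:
 v(z) = C1 + C2*z^(1/5)


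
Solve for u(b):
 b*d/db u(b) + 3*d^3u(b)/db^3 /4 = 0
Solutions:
 u(b) = C1 + Integral(C2*airyai(-6^(2/3)*b/3) + C3*airybi(-6^(2/3)*b/3), b)


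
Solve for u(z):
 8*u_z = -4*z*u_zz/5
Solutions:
 u(z) = C1 + C2/z^9


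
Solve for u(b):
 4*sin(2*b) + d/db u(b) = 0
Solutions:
 u(b) = C1 + 2*cos(2*b)


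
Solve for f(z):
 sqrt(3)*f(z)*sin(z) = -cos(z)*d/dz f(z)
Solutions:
 f(z) = C1*cos(z)^(sqrt(3))


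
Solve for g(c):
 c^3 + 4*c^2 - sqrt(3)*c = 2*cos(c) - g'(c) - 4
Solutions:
 g(c) = C1 - c^4/4 - 4*c^3/3 + sqrt(3)*c^2/2 - 4*c + 2*sin(c)


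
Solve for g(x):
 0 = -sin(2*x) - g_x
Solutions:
 g(x) = C1 + cos(2*x)/2


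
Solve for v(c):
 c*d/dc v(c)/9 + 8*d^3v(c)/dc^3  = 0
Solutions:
 v(c) = C1 + Integral(C2*airyai(-3^(1/3)*c/6) + C3*airybi(-3^(1/3)*c/6), c)


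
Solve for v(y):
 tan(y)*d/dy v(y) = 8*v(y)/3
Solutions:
 v(y) = C1*sin(y)^(8/3)


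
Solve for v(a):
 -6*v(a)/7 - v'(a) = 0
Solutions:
 v(a) = C1*exp(-6*a/7)


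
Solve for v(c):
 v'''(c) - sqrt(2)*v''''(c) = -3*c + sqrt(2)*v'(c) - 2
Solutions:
 v(c) = C1 + C2*exp(c*(2^(2/3)/(-sqrt(2) + sqrt(-2 + (54 - sqrt(2))^2) + 54)^(1/3) + 2*sqrt(2) + 2^(1/3)*(-sqrt(2) + sqrt(-2 + (54 - sqrt(2))^2) + 54)^(1/3))/12)*sin(2^(1/3)*sqrt(3)*c*(-(-sqrt(2) + 2*sqrt(-1/2 + (27 - sqrt(2)/2)^2) + 54)^(1/3) + 2^(1/3)/(-sqrt(2) + 2*sqrt(-1/2 + (27 - sqrt(2)/2)^2) + 54)^(1/3))/12) + C3*exp(c*(2^(2/3)/(-sqrt(2) + sqrt(-2 + (54 - sqrt(2))^2) + 54)^(1/3) + 2*sqrt(2) + 2^(1/3)*(-sqrt(2) + sqrt(-2 + (54 - sqrt(2))^2) + 54)^(1/3))/12)*cos(2^(1/3)*sqrt(3)*c*(-(-sqrt(2) + 2*sqrt(-1/2 + (27 - sqrt(2)/2)^2) + 54)^(1/3) + 2^(1/3)/(-sqrt(2) + 2*sqrt(-1/2 + (27 - sqrt(2)/2)^2) + 54)^(1/3))/12) + C4*exp(c*(-2^(1/3)*(-sqrt(2) + sqrt(-2 + (54 - sqrt(2))^2) + 54)^(1/3) - 2^(2/3)/(-sqrt(2) + sqrt(-2 + (54 - sqrt(2))^2) + 54)^(1/3) + sqrt(2))/6) + 3*sqrt(2)*c^2/4 + sqrt(2)*c


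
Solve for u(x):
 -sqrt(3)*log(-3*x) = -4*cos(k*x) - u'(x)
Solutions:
 u(x) = C1 + sqrt(3)*x*(log(-x) - 1) + sqrt(3)*x*log(3) - 4*Piecewise((sin(k*x)/k, Ne(k, 0)), (x, True))


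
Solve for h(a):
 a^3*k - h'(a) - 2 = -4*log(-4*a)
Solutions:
 h(a) = C1 + a^4*k/4 + 4*a*log(-a) + 2*a*(-3 + 4*log(2))


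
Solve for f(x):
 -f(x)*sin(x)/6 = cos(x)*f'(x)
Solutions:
 f(x) = C1*cos(x)^(1/6)


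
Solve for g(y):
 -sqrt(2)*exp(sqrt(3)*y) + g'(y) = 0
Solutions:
 g(y) = C1 + sqrt(6)*exp(sqrt(3)*y)/3


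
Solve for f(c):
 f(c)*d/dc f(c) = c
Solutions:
 f(c) = -sqrt(C1 + c^2)
 f(c) = sqrt(C1 + c^2)


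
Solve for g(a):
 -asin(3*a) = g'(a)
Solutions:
 g(a) = C1 - a*asin(3*a) - sqrt(1 - 9*a^2)/3


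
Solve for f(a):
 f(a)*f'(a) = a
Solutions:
 f(a) = -sqrt(C1 + a^2)
 f(a) = sqrt(C1 + a^2)


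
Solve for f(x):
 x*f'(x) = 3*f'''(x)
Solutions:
 f(x) = C1 + Integral(C2*airyai(3^(2/3)*x/3) + C3*airybi(3^(2/3)*x/3), x)


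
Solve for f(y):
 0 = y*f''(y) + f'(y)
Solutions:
 f(y) = C1 + C2*log(y)


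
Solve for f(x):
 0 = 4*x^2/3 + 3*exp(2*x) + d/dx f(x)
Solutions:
 f(x) = C1 - 4*x^3/9 - 3*exp(2*x)/2


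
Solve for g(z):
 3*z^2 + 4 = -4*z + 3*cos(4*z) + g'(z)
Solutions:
 g(z) = C1 + z^3 + 2*z^2 + 4*z - 3*sin(4*z)/4


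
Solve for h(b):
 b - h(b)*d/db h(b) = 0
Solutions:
 h(b) = -sqrt(C1 + b^2)
 h(b) = sqrt(C1 + b^2)


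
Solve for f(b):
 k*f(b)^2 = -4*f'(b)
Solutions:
 f(b) = 4/(C1 + b*k)


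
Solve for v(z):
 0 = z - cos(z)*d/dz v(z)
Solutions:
 v(z) = C1 + Integral(z/cos(z), z)


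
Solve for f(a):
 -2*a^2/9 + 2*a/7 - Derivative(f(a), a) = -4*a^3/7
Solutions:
 f(a) = C1 + a^4/7 - 2*a^3/27 + a^2/7


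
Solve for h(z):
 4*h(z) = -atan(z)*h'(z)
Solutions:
 h(z) = C1*exp(-4*Integral(1/atan(z), z))


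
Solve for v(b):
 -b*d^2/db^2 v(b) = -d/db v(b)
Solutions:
 v(b) = C1 + C2*b^2


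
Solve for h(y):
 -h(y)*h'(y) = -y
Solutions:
 h(y) = -sqrt(C1 + y^2)
 h(y) = sqrt(C1 + y^2)


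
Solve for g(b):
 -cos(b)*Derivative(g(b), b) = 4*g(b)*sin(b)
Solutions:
 g(b) = C1*cos(b)^4


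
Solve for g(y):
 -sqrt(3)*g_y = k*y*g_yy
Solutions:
 g(y) = C1 + y^(((re(k) - sqrt(3))*re(k) + im(k)^2)/(re(k)^2 + im(k)^2))*(C2*sin(sqrt(3)*log(y)*Abs(im(k))/(re(k)^2 + im(k)^2)) + C3*cos(sqrt(3)*log(y)*im(k)/(re(k)^2 + im(k)^2)))


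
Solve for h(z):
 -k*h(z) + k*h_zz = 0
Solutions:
 h(z) = C1*exp(-z) + C2*exp(z)


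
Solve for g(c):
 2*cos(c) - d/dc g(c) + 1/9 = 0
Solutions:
 g(c) = C1 + c/9 + 2*sin(c)


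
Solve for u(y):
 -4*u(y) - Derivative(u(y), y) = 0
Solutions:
 u(y) = C1*exp(-4*y)


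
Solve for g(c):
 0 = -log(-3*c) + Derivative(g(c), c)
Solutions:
 g(c) = C1 + c*log(-c) + c*(-1 + log(3))


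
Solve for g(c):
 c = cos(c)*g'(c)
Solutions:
 g(c) = C1 + Integral(c/cos(c), c)


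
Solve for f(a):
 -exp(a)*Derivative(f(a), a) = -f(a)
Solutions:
 f(a) = C1*exp(-exp(-a))


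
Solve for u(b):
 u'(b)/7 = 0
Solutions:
 u(b) = C1


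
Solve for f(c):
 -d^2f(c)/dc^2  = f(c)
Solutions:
 f(c) = C1*sin(c) + C2*cos(c)


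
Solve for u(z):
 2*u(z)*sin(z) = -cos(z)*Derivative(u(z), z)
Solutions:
 u(z) = C1*cos(z)^2


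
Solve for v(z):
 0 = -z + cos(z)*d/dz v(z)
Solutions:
 v(z) = C1 + Integral(z/cos(z), z)


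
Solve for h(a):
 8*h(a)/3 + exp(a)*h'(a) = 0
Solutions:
 h(a) = C1*exp(8*exp(-a)/3)


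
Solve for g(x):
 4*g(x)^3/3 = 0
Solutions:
 g(x) = 0


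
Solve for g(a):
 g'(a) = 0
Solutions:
 g(a) = C1


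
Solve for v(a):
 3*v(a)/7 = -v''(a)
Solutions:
 v(a) = C1*sin(sqrt(21)*a/7) + C2*cos(sqrt(21)*a/7)


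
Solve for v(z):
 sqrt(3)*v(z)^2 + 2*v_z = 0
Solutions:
 v(z) = 2/(C1 + sqrt(3)*z)


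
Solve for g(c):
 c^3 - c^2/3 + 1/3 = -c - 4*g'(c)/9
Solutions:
 g(c) = C1 - 9*c^4/16 + c^3/4 - 9*c^2/8 - 3*c/4


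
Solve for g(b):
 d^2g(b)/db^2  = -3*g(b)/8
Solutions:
 g(b) = C1*sin(sqrt(6)*b/4) + C2*cos(sqrt(6)*b/4)


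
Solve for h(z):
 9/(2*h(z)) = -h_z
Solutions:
 h(z) = -sqrt(C1 - 9*z)
 h(z) = sqrt(C1 - 9*z)


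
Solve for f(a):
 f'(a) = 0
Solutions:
 f(a) = C1


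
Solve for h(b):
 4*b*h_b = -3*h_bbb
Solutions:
 h(b) = C1 + Integral(C2*airyai(-6^(2/3)*b/3) + C3*airybi(-6^(2/3)*b/3), b)


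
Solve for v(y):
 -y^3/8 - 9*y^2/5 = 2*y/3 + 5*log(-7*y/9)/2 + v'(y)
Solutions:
 v(y) = C1 - y^4/32 - 3*y^3/5 - y^2/3 - 5*y*log(-y)/2 + y*(-5*log(7)/2 + 5/2 + 5*log(3))


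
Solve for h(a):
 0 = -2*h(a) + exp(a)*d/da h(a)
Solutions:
 h(a) = C1*exp(-2*exp(-a))


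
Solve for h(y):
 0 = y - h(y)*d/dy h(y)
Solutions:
 h(y) = -sqrt(C1 + y^2)
 h(y) = sqrt(C1 + y^2)


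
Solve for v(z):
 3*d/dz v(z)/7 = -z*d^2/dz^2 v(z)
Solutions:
 v(z) = C1 + C2*z^(4/7)


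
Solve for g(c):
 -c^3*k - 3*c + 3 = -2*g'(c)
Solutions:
 g(c) = C1 + c^4*k/8 + 3*c^2/4 - 3*c/2


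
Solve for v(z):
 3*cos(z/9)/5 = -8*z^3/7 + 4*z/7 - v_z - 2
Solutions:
 v(z) = C1 - 2*z^4/7 + 2*z^2/7 - 2*z - 27*sin(z/9)/5


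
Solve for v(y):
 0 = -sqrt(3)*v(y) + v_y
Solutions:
 v(y) = C1*exp(sqrt(3)*y)


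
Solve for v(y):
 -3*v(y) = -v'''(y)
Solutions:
 v(y) = C3*exp(3^(1/3)*y) + (C1*sin(3^(5/6)*y/2) + C2*cos(3^(5/6)*y/2))*exp(-3^(1/3)*y/2)


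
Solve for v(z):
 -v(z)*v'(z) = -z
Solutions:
 v(z) = -sqrt(C1 + z^2)
 v(z) = sqrt(C1 + z^2)


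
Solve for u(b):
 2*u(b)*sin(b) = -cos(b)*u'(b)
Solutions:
 u(b) = C1*cos(b)^2


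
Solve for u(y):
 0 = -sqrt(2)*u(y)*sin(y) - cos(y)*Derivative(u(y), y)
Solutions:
 u(y) = C1*cos(y)^(sqrt(2))


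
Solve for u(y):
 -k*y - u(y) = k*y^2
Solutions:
 u(y) = k*y*(-y - 1)


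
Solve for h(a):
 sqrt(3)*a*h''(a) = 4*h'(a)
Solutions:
 h(a) = C1 + C2*a^(1 + 4*sqrt(3)/3)


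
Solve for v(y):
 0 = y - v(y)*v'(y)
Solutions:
 v(y) = -sqrt(C1 + y^2)
 v(y) = sqrt(C1 + y^2)


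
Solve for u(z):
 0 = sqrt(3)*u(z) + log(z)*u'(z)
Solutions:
 u(z) = C1*exp(-sqrt(3)*li(z))


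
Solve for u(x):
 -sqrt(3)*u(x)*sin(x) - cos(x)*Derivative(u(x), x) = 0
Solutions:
 u(x) = C1*cos(x)^(sqrt(3))


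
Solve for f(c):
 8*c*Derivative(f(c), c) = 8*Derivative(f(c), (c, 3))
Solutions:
 f(c) = C1 + Integral(C2*airyai(c) + C3*airybi(c), c)


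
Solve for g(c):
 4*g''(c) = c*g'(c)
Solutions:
 g(c) = C1 + C2*erfi(sqrt(2)*c/4)


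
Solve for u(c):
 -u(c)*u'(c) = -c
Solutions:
 u(c) = -sqrt(C1 + c^2)
 u(c) = sqrt(C1 + c^2)


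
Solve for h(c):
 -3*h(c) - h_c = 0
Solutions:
 h(c) = C1*exp(-3*c)


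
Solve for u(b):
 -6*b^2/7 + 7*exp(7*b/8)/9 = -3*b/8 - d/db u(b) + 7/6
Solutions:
 u(b) = C1 + 2*b^3/7 - 3*b^2/16 + 7*b/6 - 8*exp(7*b/8)/9


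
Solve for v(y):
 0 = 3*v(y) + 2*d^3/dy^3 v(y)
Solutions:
 v(y) = C3*exp(-2^(2/3)*3^(1/3)*y/2) + (C1*sin(2^(2/3)*3^(5/6)*y/4) + C2*cos(2^(2/3)*3^(5/6)*y/4))*exp(2^(2/3)*3^(1/3)*y/4)


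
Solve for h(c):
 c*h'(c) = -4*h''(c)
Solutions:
 h(c) = C1 + C2*erf(sqrt(2)*c/4)


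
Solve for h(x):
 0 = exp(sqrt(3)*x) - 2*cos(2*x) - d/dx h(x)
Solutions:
 h(x) = C1 + sqrt(3)*exp(sqrt(3)*x)/3 - sin(2*x)


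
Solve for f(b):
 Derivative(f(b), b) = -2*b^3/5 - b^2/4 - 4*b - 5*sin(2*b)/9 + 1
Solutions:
 f(b) = C1 - b^4/10 - b^3/12 - 2*b^2 + b + 5*cos(2*b)/18


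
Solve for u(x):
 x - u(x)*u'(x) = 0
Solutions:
 u(x) = -sqrt(C1 + x^2)
 u(x) = sqrt(C1 + x^2)


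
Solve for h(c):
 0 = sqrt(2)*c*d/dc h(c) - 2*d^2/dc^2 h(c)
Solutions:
 h(c) = C1 + C2*erfi(2^(1/4)*c/2)


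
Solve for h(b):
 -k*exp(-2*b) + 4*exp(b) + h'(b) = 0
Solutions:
 h(b) = C1 - k*exp(-2*b)/2 - 4*exp(b)


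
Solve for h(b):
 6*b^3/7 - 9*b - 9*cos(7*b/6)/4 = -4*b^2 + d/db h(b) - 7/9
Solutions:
 h(b) = C1 + 3*b^4/14 + 4*b^3/3 - 9*b^2/2 + 7*b/9 - 27*sin(7*b/6)/14


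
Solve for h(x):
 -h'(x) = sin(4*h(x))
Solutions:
 h(x) = -acos((-C1 - exp(8*x))/(C1 - exp(8*x)))/4 + pi/2
 h(x) = acos((-C1 - exp(8*x))/(C1 - exp(8*x)))/4


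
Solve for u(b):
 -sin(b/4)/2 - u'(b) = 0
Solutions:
 u(b) = C1 + 2*cos(b/4)


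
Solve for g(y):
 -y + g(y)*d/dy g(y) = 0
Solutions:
 g(y) = -sqrt(C1 + y^2)
 g(y) = sqrt(C1 + y^2)


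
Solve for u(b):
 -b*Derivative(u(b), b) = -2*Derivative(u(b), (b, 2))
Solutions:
 u(b) = C1 + C2*erfi(b/2)


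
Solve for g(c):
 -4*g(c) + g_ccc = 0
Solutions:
 g(c) = C3*exp(2^(2/3)*c) + (C1*sin(2^(2/3)*sqrt(3)*c/2) + C2*cos(2^(2/3)*sqrt(3)*c/2))*exp(-2^(2/3)*c/2)


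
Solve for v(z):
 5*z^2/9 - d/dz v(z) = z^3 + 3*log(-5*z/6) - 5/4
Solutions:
 v(z) = C1 - z^4/4 + 5*z^3/27 - 3*z*log(-z) + z*(-3*log(5) + 17/4 + 3*log(6))


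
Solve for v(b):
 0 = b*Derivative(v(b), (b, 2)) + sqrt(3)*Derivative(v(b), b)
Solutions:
 v(b) = C1 + C2*b^(1 - sqrt(3))


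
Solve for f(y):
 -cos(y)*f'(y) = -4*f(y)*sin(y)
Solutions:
 f(y) = C1/cos(y)^4


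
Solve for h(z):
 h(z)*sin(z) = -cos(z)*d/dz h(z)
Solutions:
 h(z) = C1*cos(z)
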